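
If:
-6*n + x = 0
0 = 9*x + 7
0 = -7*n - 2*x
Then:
No Solution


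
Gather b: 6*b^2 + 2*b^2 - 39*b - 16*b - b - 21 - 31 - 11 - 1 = 8*b^2 - 56*b - 64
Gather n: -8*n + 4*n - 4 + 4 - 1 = -4*n - 1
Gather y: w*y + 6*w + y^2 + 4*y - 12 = 6*w + y^2 + y*(w + 4) - 12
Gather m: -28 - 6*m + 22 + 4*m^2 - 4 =4*m^2 - 6*m - 10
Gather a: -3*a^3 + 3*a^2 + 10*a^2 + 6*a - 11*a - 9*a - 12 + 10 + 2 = -3*a^3 + 13*a^2 - 14*a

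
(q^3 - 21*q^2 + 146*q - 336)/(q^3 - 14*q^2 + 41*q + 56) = (q - 6)/(q + 1)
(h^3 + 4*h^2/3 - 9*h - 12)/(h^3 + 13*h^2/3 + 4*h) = (h - 3)/h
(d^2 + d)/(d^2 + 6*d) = (d + 1)/(d + 6)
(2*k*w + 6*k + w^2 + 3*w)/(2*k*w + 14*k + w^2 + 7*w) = (w + 3)/(w + 7)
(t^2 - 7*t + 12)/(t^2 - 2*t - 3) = (t - 4)/(t + 1)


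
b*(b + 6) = b^2 + 6*b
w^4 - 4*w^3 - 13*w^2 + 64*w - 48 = (w - 4)*(w - 3)*(w - 1)*(w + 4)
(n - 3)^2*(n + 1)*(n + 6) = n^4 + n^3 - 27*n^2 + 27*n + 54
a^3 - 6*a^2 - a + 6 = (a - 6)*(a - 1)*(a + 1)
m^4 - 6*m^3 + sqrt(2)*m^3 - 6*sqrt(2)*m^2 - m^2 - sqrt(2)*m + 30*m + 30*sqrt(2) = (m - 5)*(m - 3)*(m + 2)*(m + sqrt(2))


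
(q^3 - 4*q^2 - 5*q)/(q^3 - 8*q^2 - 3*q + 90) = q*(q + 1)/(q^2 - 3*q - 18)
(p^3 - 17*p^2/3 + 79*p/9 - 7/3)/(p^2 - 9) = (9*p^2 - 24*p + 7)/(9*(p + 3))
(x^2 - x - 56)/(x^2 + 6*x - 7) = (x - 8)/(x - 1)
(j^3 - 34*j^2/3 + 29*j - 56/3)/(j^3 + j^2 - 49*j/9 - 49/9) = 3*(j^2 - 9*j + 8)/(3*j^2 + 10*j + 7)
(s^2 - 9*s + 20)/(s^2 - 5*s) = (s - 4)/s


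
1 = 1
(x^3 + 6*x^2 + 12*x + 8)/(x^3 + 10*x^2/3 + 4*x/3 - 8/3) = 3*(x + 2)/(3*x - 2)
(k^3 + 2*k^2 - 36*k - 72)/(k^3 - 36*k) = (k + 2)/k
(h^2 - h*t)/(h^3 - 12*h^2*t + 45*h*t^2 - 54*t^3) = h*(h - t)/(h^3 - 12*h^2*t + 45*h*t^2 - 54*t^3)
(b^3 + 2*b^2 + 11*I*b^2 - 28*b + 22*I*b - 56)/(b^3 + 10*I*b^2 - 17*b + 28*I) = (b + 2)/(b - I)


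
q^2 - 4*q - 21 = (q - 7)*(q + 3)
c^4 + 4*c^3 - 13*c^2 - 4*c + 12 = (c - 2)*(c - 1)*(c + 1)*(c + 6)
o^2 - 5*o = o*(o - 5)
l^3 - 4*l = l*(l - 2)*(l + 2)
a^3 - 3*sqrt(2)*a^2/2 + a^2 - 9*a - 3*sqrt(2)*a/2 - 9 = (a + 1)*(a - 3*sqrt(2))*(a + 3*sqrt(2)/2)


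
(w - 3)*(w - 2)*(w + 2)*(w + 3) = w^4 - 13*w^2 + 36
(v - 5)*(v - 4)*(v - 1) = v^3 - 10*v^2 + 29*v - 20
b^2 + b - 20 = (b - 4)*(b + 5)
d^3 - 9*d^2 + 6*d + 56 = (d - 7)*(d - 4)*(d + 2)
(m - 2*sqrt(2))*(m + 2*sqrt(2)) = m^2 - 8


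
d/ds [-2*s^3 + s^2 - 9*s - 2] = -6*s^2 + 2*s - 9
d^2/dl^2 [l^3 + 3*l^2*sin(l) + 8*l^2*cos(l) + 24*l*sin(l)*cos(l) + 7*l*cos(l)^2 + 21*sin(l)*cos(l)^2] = -3*l^2*sin(l) - 8*l^2*cos(l) - 32*l*sin(l) - 48*l*sin(2*l) + 12*l*cos(l) - 14*l*cos(2*l) + 6*l + 3*sin(l)/4 - 14*sin(2*l) - 189*sin(3*l)/4 + 16*cos(l) + 48*cos(2*l)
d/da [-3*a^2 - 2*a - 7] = -6*a - 2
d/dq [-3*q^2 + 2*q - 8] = 2 - 6*q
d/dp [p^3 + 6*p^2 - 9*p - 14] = 3*p^2 + 12*p - 9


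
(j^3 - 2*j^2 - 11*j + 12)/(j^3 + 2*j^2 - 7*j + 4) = (j^2 - j - 12)/(j^2 + 3*j - 4)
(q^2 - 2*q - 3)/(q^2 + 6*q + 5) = (q - 3)/(q + 5)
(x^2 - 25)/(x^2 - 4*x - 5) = (x + 5)/(x + 1)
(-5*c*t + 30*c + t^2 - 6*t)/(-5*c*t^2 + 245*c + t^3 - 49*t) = (t - 6)/(t^2 - 49)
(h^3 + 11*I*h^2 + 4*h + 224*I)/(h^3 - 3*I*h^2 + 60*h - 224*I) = (h + 7*I)/(h - 7*I)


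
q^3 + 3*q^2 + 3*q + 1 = (q + 1)^3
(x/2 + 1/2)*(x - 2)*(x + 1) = x^3/2 - 3*x/2 - 1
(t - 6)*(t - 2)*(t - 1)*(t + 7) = t^4 - 2*t^3 - 43*t^2 + 128*t - 84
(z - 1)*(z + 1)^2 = z^3 + z^2 - z - 1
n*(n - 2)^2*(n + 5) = n^4 + n^3 - 16*n^2 + 20*n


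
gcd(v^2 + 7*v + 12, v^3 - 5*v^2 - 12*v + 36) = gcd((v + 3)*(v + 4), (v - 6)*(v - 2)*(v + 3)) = v + 3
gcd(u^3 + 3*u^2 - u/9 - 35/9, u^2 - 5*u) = 1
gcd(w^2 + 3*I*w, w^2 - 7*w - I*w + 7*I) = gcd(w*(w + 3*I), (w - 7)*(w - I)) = 1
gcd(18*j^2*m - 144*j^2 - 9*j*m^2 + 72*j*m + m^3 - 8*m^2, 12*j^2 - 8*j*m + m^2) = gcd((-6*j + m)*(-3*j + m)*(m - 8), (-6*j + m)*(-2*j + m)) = 6*j - m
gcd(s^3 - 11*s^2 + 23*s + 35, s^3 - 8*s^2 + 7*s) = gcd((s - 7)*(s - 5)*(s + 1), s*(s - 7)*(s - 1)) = s - 7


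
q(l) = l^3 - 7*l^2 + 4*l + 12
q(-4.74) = -270.73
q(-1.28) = -6.69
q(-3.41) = -122.69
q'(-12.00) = 604.00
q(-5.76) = -434.39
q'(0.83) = -5.55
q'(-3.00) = 73.00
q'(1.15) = -8.13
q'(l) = 3*l^2 - 14*l + 4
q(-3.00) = -90.00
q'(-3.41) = 86.62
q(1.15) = 8.86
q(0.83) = 11.07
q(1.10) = 9.26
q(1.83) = 2.01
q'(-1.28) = 26.84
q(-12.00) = -2772.00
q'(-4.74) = 137.76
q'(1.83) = -11.57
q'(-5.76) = 184.17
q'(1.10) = -7.77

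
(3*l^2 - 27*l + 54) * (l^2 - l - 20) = 3*l^4 - 30*l^3 + 21*l^2 + 486*l - 1080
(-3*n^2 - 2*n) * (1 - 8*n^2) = 24*n^4 + 16*n^3 - 3*n^2 - 2*n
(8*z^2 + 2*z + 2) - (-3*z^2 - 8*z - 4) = 11*z^2 + 10*z + 6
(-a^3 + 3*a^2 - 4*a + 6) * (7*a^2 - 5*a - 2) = -7*a^5 + 26*a^4 - 41*a^3 + 56*a^2 - 22*a - 12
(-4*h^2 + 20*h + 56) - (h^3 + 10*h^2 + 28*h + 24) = -h^3 - 14*h^2 - 8*h + 32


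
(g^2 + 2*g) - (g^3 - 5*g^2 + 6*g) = -g^3 + 6*g^2 - 4*g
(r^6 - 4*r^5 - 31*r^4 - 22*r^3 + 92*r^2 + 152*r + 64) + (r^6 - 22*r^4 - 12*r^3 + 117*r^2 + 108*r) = 2*r^6 - 4*r^5 - 53*r^4 - 34*r^3 + 209*r^2 + 260*r + 64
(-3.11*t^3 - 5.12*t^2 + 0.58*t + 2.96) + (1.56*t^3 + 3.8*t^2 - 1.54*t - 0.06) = -1.55*t^3 - 1.32*t^2 - 0.96*t + 2.9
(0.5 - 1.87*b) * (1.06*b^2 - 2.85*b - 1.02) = -1.9822*b^3 + 5.8595*b^2 + 0.4824*b - 0.51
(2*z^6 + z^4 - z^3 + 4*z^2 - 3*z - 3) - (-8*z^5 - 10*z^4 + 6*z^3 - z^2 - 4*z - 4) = 2*z^6 + 8*z^5 + 11*z^4 - 7*z^3 + 5*z^2 + z + 1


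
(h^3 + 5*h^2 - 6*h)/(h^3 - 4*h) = (h^2 + 5*h - 6)/(h^2 - 4)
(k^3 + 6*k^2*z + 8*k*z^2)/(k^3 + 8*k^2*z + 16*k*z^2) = (k + 2*z)/(k + 4*z)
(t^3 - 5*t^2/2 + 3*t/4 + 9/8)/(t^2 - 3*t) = (8*t^3 - 20*t^2 + 6*t + 9)/(8*t*(t - 3))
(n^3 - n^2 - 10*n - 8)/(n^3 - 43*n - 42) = (n^2 - 2*n - 8)/(n^2 - n - 42)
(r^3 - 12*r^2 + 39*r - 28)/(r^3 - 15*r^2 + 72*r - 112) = (r - 1)/(r - 4)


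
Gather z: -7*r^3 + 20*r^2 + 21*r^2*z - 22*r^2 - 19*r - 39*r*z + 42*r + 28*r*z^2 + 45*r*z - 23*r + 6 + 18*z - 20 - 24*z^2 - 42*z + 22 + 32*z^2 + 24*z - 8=-7*r^3 - 2*r^2 + z^2*(28*r + 8) + z*(21*r^2 + 6*r)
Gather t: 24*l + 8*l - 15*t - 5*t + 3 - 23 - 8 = 32*l - 20*t - 28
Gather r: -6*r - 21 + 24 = 3 - 6*r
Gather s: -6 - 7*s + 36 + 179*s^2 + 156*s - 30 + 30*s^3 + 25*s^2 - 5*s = 30*s^3 + 204*s^2 + 144*s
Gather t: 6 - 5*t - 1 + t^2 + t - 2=t^2 - 4*t + 3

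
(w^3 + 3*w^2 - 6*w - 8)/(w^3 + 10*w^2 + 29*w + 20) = (w - 2)/(w + 5)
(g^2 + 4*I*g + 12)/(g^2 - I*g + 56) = (g^2 + 4*I*g + 12)/(g^2 - I*g + 56)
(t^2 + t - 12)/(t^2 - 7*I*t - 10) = (-t^2 - t + 12)/(-t^2 + 7*I*t + 10)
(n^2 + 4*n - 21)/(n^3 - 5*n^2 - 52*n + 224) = (n - 3)/(n^2 - 12*n + 32)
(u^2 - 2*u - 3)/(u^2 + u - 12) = (u + 1)/(u + 4)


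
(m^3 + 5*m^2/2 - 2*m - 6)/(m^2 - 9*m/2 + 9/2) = (m^2 + 4*m + 4)/(m - 3)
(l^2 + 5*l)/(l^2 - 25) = l/(l - 5)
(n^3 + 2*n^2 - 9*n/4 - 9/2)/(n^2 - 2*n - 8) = (n^2 - 9/4)/(n - 4)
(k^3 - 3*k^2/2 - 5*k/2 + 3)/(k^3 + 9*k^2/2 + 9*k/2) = (k^2 - 3*k + 2)/(k*(k + 3))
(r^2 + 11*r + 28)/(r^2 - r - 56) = (r + 4)/(r - 8)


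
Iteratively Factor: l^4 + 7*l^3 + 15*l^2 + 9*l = (l)*(l^3 + 7*l^2 + 15*l + 9) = l*(l + 3)*(l^2 + 4*l + 3) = l*(l + 1)*(l + 3)*(l + 3)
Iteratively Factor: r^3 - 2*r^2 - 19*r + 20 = (r - 5)*(r^2 + 3*r - 4) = (r - 5)*(r - 1)*(r + 4)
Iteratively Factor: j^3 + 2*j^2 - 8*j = (j)*(j^2 + 2*j - 8) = j*(j - 2)*(j + 4)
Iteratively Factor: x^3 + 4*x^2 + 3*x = (x)*(x^2 + 4*x + 3) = x*(x + 3)*(x + 1)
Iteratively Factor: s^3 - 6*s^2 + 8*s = (s)*(s^2 - 6*s + 8) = s*(s - 4)*(s - 2)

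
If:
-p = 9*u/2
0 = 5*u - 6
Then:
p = -27/5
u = 6/5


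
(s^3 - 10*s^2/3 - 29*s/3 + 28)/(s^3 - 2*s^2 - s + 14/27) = 9*(s^2 - s - 12)/(9*s^2 + 3*s - 2)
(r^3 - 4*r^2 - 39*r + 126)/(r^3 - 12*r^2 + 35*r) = (r^2 + 3*r - 18)/(r*(r - 5))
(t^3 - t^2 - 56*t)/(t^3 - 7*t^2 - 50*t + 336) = t/(t - 6)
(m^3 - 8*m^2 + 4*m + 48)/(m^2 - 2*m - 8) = m - 6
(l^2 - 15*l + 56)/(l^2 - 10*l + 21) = (l - 8)/(l - 3)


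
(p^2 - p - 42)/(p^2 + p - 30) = (p - 7)/(p - 5)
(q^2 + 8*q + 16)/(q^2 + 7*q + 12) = (q + 4)/(q + 3)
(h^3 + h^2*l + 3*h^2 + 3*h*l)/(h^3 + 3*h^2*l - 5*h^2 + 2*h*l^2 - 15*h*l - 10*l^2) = h*(h + 3)/(h^2 + 2*h*l - 5*h - 10*l)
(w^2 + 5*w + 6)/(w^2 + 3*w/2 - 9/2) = 2*(w + 2)/(2*w - 3)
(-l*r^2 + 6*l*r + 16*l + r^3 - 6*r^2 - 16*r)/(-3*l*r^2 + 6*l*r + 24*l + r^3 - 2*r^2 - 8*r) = (-l*r + 8*l + r^2 - 8*r)/(-3*l*r + 12*l + r^2 - 4*r)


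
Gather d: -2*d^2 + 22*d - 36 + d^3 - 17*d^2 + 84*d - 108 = d^3 - 19*d^2 + 106*d - 144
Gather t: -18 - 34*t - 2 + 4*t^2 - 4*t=4*t^2 - 38*t - 20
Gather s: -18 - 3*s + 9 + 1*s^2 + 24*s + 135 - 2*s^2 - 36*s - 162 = -s^2 - 15*s - 36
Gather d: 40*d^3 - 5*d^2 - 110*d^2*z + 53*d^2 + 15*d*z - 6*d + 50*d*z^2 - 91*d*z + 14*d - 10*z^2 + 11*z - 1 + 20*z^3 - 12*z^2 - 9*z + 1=40*d^3 + d^2*(48 - 110*z) + d*(50*z^2 - 76*z + 8) + 20*z^3 - 22*z^2 + 2*z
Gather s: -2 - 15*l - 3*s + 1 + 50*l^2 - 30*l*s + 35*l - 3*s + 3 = 50*l^2 + 20*l + s*(-30*l - 6) + 2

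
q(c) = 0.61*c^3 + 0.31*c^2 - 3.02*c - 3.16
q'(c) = 1.83*c^2 + 0.62*c - 3.02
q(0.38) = -4.23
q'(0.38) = -2.52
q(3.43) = 14.74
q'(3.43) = 20.64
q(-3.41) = -13.44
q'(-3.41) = 16.15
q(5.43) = 87.24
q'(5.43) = 54.30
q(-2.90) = -6.67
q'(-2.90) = 10.57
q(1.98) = -3.19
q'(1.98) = 5.38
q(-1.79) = -0.26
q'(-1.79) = 1.73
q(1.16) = -5.29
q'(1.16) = 0.16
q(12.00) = 1059.32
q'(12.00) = 267.94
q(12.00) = 1059.32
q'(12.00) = 267.94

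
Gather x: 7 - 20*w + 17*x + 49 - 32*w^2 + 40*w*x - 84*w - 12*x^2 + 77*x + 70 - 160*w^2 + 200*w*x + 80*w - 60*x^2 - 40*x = -192*w^2 - 24*w - 72*x^2 + x*(240*w + 54) + 126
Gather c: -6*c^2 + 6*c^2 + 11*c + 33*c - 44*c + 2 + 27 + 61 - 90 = 0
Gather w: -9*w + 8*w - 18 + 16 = -w - 2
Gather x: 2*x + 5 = 2*x + 5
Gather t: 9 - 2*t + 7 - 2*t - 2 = 14 - 4*t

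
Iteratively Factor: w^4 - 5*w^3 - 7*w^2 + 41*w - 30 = (w - 2)*(w^3 - 3*w^2 - 13*w + 15) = (w - 2)*(w + 3)*(w^2 - 6*w + 5) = (w - 5)*(w - 2)*(w + 3)*(w - 1)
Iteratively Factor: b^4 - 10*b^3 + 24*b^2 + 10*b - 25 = (b - 5)*(b^3 - 5*b^2 - b + 5) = (b - 5)*(b + 1)*(b^2 - 6*b + 5) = (b - 5)*(b - 1)*(b + 1)*(b - 5)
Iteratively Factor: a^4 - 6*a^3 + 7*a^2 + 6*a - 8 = (a - 4)*(a^3 - 2*a^2 - a + 2) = (a - 4)*(a - 1)*(a^2 - a - 2) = (a - 4)*(a - 1)*(a + 1)*(a - 2)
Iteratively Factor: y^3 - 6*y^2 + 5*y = (y)*(y^2 - 6*y + 5) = y*(y - 1)*(y - 5)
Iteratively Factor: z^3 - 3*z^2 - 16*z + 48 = (z - 3)*(z^2 - 16) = (z - 4)*(z - 3)*(z + 4)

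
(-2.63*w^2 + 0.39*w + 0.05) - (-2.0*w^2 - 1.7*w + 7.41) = -0.63*w^2 + 2.09*w - 7.36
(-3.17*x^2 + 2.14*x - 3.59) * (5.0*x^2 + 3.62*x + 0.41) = -15.85*x^4 - 0.775399999999999*x^3 - 11.5029*x^2 - 12.1184*x - 1.4719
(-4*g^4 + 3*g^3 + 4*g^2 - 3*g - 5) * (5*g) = -20*g^5 + 15*g^4 + 20*g^3 - 15*g^2 - 25*g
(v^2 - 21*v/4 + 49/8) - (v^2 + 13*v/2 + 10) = -47*v/4 - 31/8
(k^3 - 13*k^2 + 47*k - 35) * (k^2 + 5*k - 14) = k^5 - 8*k^4 - 32*k^3 + 382*k^2 - 833*k + 490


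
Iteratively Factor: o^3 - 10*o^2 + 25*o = (o - 5)*(o^2 - 5*o) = o*(o - 5)*(o - 5)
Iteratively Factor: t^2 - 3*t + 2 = (t - 2)*(t - 1)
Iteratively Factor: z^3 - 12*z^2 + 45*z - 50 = (z - 2)*(z^2 - 10*z + 25) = (z - 5)*(z - 2)*(z - 5)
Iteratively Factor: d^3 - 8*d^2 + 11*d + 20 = (d - 5)*(d^2 - 3*d - 4) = (d - 5)*(d + 1)*(d - 4)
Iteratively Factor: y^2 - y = (y)*(y - 1)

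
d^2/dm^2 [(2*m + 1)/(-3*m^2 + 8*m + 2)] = 2*(4*(2*m + 1)*(3*m - 4)^2 + (18*m - 13)*(-3*m^2 + 8*m + 2))/(-3*m^2 + 8*m + 2)^3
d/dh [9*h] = 9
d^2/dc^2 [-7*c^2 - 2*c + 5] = -14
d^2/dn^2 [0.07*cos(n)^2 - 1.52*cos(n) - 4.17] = 1.52*cos(n) - 0.14*cos(2*n)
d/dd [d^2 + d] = 2*d + 1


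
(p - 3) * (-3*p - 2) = -3*p^2 + 7*p + 6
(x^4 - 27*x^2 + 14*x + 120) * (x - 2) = x^5 - 2*x^4 - 27*x^3 + 68*x^2 + 92*x - 240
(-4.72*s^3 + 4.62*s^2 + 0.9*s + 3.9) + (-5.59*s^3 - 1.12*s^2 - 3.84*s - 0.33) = -10.31*s^3 + 3.5*s^2 - 2.94*s + 3.57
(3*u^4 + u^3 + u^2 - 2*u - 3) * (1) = 3*u^4 + u^3 + u^2 - 2*u - 3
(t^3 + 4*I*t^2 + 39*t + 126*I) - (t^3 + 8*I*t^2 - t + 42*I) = -4*I*t^2 + 40*t + 84*I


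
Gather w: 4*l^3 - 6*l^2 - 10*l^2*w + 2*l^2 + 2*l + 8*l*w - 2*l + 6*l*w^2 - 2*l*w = 4*l^3 - 4*l^2 + 6*l*w^2 + w*(-10*l^2 + 6*l)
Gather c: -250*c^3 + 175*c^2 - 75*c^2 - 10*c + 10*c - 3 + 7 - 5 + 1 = -250*c^3 + 100*c^2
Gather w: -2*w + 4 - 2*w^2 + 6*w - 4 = -2*w^2 + 4*w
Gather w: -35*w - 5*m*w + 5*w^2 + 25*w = 5*w^2 + w*(-5*m - 10)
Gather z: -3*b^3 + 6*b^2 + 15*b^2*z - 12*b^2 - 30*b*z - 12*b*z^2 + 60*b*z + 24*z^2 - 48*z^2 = -3*b^3 - 6*b^2 + z^2*(-12*b - 24) + z*(15*b^2 + 30*b)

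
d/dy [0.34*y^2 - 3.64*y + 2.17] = 0.68*y - 3.64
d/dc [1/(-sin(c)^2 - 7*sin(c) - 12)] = (2*sin(c) + 7)*cos(c)/(sin(c)^2 + 7*sin(c) + 12)^2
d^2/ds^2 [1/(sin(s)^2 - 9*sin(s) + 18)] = (-4*sin(s)^4 + 27*sin(s)^3 - 3*sin(s)^2 - 216*sin(s) + 126)/(sin(s)^2 - 9*sin(s) + 18)^3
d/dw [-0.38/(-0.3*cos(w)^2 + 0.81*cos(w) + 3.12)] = (0.228*cos(w) - 0.3078)*sin(w)/(-0.3*cos(w)^2 + 0.81*cos(w) + 3.12)^2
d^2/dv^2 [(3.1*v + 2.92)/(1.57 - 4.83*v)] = -183.255996/(4.83*v - 1.57)^3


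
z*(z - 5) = z^2 - 5*z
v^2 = v^2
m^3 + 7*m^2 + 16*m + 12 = (m + 2)^2*(m + 3)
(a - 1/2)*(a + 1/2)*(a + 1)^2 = a^4 + 2*a^3 + 3*a^2/4 - a/2 - 1/4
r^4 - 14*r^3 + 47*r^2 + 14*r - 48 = (r - 8)*(r - 6)*(r - 1)*(r + 1)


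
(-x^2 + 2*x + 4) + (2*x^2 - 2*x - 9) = x^2 - 5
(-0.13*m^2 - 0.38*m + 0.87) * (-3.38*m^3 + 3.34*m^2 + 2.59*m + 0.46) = 0.4394*m^5 + 0.8502*m^4 - 4.5465*m^3 + 1.8618*m^2 + 2.0785*m + 0.4002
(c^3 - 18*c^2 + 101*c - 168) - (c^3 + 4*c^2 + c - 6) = -22*c^2 + 100*c - 162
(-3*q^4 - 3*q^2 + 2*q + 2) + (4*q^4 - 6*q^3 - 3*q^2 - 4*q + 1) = q^4 - 6*q^3 - 6*q^2 - 2*q + 3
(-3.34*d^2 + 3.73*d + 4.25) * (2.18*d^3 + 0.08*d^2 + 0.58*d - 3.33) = -7.2812*d^5 + 7.8642*d^4 + 7.6262*d^3 + 13.6256*d^2 - 9.9559*d - 14.1525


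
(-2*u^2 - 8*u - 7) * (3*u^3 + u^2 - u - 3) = -6*u^5 - 26*u^4 - 27*u^3 + 7*u^2 + 31*u + 21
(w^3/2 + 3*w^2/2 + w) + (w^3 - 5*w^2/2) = 3*w^3/2 - w^2 + w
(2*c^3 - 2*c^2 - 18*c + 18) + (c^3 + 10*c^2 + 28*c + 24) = 3*c^3 + 8*c^2 + 10*c + 42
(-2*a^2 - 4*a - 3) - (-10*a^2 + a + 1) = 8*a^2 - 5*a - 4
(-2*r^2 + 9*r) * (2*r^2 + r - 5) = -4*r^4 + 16*r^3 + 19*r^2 - 45*r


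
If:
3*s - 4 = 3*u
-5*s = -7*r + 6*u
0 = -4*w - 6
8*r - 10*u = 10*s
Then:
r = -10/39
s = 22/39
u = -10/13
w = -3/2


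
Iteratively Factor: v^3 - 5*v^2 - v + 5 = (v + 1)*(v^2 - 6*v + 5) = (v - 1)*(v + 1)*(v - 5)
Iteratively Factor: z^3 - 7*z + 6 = (z - 2)*(z^2 + 2*z - 3) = (z - 2)*(z - 1)*(z + 3)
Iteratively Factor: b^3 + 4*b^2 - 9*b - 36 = (b + 4)*(b^2 - 9) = (b + 3)*(b + 4)*(b - 3)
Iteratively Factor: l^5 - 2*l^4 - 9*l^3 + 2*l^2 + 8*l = (l)*(l^4 - 2*l^3 - 9*l^2 + 2*l + 8) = l*(l + 1)*(l^3 - 3*l^2 - 6*l + 8) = l*(l - 4)*(l + 1)*(l^2 + l - 2) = l*(l - 4)*(l - 1)*(l + 1)*(l + 2)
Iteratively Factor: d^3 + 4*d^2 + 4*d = (d + 2)*(d^2 + 2*d) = d*(d + 2)*(d + 2)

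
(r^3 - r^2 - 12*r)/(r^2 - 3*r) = (r^2 - r - 12)/(r - 3)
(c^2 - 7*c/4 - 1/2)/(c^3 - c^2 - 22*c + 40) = (c + 1/4)/(c^2 + c - 20)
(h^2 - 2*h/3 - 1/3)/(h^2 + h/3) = (h - 1)/h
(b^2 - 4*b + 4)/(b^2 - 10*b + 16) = (b - 2)/(b - 8)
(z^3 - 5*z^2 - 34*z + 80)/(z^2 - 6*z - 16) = (z^2 + 3*z - 10)/(z + 2)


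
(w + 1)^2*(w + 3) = w^3 + 5*w^2 + 7*w + 3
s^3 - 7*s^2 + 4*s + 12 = (s - 6)*(s - 2)*(s + 1)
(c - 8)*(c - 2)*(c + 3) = c^3 - 7*c^2 - 14*c + 48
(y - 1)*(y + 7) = y^2 + 6*y - 7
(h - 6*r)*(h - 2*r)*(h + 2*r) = h^3 - 6*h^2*r - 4*h*r^2 + 24*r^3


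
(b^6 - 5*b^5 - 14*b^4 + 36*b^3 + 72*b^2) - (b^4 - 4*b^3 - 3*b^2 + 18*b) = b^6 - 5*b^5 - 15*b^4 + 40*b^3 + 75*b^2 - 18*b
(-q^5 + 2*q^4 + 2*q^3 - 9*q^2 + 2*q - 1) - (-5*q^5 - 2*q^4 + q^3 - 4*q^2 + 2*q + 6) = 4*q^5 + 4*q^4 + q^3 - 5*q^2 - 7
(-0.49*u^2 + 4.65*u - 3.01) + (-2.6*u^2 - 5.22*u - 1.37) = -3.09*u^2 - 0.569999999999999*u - 4.38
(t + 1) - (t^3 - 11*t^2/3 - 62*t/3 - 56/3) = -t^3 + 11*t^2/3 + 65*t/3 + 59/3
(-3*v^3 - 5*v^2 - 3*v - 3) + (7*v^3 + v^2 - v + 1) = 4*v^3 - 4*v^2 - 4*v - 2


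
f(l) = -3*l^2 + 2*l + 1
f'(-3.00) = 20.00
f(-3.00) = -32.00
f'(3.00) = -16.00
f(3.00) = -20.00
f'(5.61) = -31.66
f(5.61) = -82.20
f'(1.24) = -5.44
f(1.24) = -1.13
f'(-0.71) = 6.26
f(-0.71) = -1.93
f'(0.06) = 1.64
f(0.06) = 1.11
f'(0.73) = -2.38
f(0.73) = 0.86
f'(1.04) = -4.24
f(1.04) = -0.16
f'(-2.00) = 14.00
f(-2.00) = -15.00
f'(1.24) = -5.44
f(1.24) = -1.13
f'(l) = 2 - 6*l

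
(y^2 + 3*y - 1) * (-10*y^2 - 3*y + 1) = -10*y^4 - 33*y^3 + 2*y^2 + 6*y - 1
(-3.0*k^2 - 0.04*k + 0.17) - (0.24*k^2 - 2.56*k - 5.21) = -3.24*k^2 + 2.52*k + 5.38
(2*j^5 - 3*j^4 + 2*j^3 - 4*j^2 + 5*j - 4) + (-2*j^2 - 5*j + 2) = 2*j^5 - 3*j^4 + 2*j^3 - 6*j^2 - 2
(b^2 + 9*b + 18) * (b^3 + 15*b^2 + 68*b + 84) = b^5 + 24*b^4 + 221*b^3 + 966*b^2 + 1980*b + 1512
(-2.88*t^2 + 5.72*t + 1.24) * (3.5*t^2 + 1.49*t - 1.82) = -10.08*t^4 + 15.7288*t^3 + 18.1044*t^2 - 8.5628*t - 2.2568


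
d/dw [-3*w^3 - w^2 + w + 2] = -9*w^2 - 2*w + 1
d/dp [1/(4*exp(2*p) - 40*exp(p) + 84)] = (5 - exp(p))*exp(p)/(2*(exp(2*p) - 10*exp(p) + 21)^2)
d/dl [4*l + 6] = 4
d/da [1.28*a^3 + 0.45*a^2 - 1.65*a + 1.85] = 3.84*a^2 + 0.9*a - 1.65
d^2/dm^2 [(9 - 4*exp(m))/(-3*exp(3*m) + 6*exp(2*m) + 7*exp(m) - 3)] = (144*exp(6*m) - 945*exp(5*m) + 2262*exp(4*m) - 1554*exp(3*m) + 27*exp(2*m) - 1005*exp(m) - 153)*exp(m)/(27*exp(9*m) - 162*exp(8*m) + 135*exp(7*m) + 621*exp(6*m) - 639*exp(5*m) - 936*exp(4*m) + 494*exp(3*m) + 279*exp(2*m) - 189*exp(m) + 27)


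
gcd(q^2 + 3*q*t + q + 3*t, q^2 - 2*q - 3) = q + 1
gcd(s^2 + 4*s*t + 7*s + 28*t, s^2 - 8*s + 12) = 1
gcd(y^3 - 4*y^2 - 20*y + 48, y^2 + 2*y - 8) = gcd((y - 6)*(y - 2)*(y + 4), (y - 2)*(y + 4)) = y^2 + 2*y - 8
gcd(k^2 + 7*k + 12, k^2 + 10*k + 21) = k + 3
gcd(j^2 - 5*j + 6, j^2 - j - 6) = j - 3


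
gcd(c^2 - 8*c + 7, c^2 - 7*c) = c - 7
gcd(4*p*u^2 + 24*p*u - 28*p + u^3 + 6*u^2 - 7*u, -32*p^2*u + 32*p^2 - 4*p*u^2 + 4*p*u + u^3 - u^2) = 4*p*u - 4*p + u^2 - u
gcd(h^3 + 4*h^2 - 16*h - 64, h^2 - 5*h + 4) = h - 4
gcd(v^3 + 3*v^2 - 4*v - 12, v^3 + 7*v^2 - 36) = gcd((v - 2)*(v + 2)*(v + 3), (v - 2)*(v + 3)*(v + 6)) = v^2 + v - 6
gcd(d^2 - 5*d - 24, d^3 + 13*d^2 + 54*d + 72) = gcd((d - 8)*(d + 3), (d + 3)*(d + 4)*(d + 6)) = d + 3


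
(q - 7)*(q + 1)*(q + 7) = q^3 + q^2 - 49*q - 49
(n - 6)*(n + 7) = n^2 + n - 42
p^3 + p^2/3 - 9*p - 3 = (p - 3)*(p + 1/3)*(p + 3)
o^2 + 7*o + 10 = (o + 2)*(o + 5)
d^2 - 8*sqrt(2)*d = d*(d - 8*sqrt(2))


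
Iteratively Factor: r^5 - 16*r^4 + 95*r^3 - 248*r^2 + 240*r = (r - 5)*(r^4 - 11*r^3 + 40*r^2 - 48*r) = r*(r - 5)*(r^3 - 11*r^2 + 40*r - 48) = r*(r - 5)*(r - 4)*(r^2 - 7*r + 12) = r*(r - 5)*(r - 4)*(r - 3)*(r - 4)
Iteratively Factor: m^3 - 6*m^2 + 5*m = (m - 5)*(m^2 - m) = m*(m - 5)*(m - 1)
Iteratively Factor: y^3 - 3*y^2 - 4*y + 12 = (y - 3)*(y^2 - 4) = (y - 3)*(y + 2)*(y - 2)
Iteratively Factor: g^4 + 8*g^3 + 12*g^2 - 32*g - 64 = (g + 4)*(g^3 + 4*g^2 - 4*g - 16) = (g + 2)*(g + 4)*(g^2 + 2*g - 8) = (g - 2)*(g + 2)*(g + 4)*(g + 4)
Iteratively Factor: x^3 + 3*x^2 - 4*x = (x)*(x^2 + 3*x - 4) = x*(x + 4)*(x - 1)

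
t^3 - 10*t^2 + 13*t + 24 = (t - 8)*(t - 3)*(t + 1)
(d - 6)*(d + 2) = d^2 - 4*d - 12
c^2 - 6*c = c*(c - 6)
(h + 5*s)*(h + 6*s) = h^2 + 11*h*s + 30*s^2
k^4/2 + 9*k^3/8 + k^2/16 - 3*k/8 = k*(k/2 + 1)*(k - 1/2)*(k + 3/4)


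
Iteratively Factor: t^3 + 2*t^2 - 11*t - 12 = (t + 1)*(t^2 + t - 12) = (t - 3)*(t + 1)*(t + 4)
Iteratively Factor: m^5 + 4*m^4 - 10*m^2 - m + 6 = (m - 1)*(m^4 + 5*m^3 + 5*m^2 - 5*m - 6) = (m - 1)*(m + 3)*(m^3 + 2*m^2 - m - 2) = (m - 1)*(m + 1)*(m + 3)*(m^2 + m - 2) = (m - 1)*(m + 1)*(m + 2)*(m + 3)*(m - 1)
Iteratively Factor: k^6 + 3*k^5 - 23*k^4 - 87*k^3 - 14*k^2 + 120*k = (k - 5)*(k^5 + 8*k^4 + 17*k^3 - 2*k^2 - 24*k) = (k - 5)*(k + 2)*(k^4 + 6*k^3 + 5*k^2 - 12*k) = k*(k - 5)*(k + 2)*(k^3 + 6*k^2 + 5*k - 12) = k*(k - 5)*(k + 2)*(k + 3)*(k^2 + 3*k - 4) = k*(k - 5)*(k + 2)*(k + 3)*(k + 4)*(k - 1)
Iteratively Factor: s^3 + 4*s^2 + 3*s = (s + 3)*(s^2 + s) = s*(s + 3)*(s + 1)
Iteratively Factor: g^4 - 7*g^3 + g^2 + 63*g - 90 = (g - 3)*(g^3 - 4*g^2 - 11*g + 30) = (g - 3)*(g - 2)*(g^2 - 2*g - 15) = (g - 3)*(g - 2)*(g + 3)*(g - 5)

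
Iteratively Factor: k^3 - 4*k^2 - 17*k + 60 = (k - 5)*(k^2 + k - 12) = (k - 5)*(k + 4)*(k - 3)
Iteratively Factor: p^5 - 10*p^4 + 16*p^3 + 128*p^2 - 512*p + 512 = (p - 4)*(p^4 - 6*p^3 - 8*p^2 + 96*p - 128) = (p - 4)*(p + 4)*(p^3 - 10*p^2 + 32*p - 32) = (p - 4)^2*(p + 4)*(p^2 - 6*p + 8) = (p - 4)^2*(p - 2)*(p + 4)*(p - 4)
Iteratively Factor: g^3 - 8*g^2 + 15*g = (g - 5)*(g^2 - 3*g) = g*(g - 5)*(g - 3)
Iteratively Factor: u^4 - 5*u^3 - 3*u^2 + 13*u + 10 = (u + 1)*(u^3 - 6*u^2 + 3*u + 10) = (u - 2)*(u + 1)*(u^2 - 4*u - 5) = (u - 2)*(u + 1)^2*(u - 5)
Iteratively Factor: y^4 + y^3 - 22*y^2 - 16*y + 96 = (y - 4)*(y^3 + 5*y^2 - 2*y - 24) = (y - 4)*(y + 4)*(y^2 + y - 6) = (y - 4)*(y + 3)*(y + 4)*(y - 2)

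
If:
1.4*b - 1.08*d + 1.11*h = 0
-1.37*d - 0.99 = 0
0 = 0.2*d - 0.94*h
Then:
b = -0.44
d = -0.72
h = -0.15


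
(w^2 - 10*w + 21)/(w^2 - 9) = (w - 7)/(w + 3)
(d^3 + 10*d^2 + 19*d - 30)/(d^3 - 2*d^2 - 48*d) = (d^2 + 4*d - 5)/(d*(d - 8))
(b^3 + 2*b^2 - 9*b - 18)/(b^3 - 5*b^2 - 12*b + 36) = (b^2 - b - 6)/(b^2 - 8*b + 12)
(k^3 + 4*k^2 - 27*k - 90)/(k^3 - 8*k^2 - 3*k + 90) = (k + 6)/(k - 6)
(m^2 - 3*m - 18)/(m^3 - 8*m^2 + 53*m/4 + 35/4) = 4*(m^2 - 3*m - 18)/(4*m^3 - 32*m^2 + 53*m + 35)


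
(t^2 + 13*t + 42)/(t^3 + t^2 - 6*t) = (t^2 + 13*t + 42)/(t*(t^2 + t - 6))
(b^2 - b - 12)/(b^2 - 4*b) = (b + 3)/b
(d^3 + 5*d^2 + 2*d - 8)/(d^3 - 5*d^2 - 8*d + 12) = (d + 4)/(d - 6)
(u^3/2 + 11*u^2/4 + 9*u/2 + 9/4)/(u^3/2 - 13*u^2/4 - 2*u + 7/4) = (2*u^2 + 9*u + 9)/(2*u^2 - 15*u + 7)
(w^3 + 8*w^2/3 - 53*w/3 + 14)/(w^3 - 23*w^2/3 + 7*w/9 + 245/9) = 3*(w^2 + 5*w - 6)/(3*w^2 - 16*w - 35)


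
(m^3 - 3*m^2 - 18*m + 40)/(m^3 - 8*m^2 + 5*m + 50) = (m^2 + 2*m - 8)/(m^2 - 3*m - 10)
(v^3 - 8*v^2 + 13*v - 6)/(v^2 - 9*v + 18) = (v^2 - 2*v + 1)/(v - 3)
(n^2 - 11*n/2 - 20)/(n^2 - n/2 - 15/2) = (n - 8)/(n - 3)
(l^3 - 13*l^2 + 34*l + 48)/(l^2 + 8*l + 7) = (l^2 - 14*l + 48)/(l + 7)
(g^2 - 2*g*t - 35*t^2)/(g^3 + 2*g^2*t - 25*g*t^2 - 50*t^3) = (-g + 7*t)/(-g^2 + 3*g*t + 10*t^2)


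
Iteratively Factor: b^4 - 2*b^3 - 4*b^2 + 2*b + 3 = (b + 1)*(b^3 - 3*b^2 - b + 3) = (b - 3)*(b + 1)*(b^2 - 1) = (b - 3)*(b + 1)^2*(b - 1)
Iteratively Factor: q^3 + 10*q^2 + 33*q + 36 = (q + 3)*(q^2 + 7*q + 12) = (q + 3)*(q + 4)*(q + 3)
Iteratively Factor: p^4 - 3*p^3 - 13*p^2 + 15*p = (p - 5)*(p^3 + 2*p^2 - 3*p) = p*(p - 5)*(p^2 + 2*p - 3) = p*(p - 5)*(p - 1)*(p + 3)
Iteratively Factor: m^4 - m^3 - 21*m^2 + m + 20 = (m - 1)*(m^3 - 21*m - 20) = (m - 5)*(m - 1)*(m^2 + 5*m + 4) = (m - 5)*(m - 1)*(m + 4)*(m + 1)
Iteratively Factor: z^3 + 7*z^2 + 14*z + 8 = (z + 1)*(z^2 + 6*z + 8) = (z + 1)*(z + 4)*(z + 2)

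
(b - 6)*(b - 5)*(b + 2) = b^3 - 9*b^2 + 8*b + 60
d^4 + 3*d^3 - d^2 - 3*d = d*(d - 1)*(d + 1)*(d + 3)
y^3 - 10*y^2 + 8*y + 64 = (y - 8)*(y - 4)*(y + 2)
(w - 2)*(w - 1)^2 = w^3 - 4*w^2 + 5*w - 2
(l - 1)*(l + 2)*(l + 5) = l^3 + 6*l^2 + 3*l - 10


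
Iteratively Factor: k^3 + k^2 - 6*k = (k + 3)*(k^2 - 2*k) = (k - 2)*(k + 3)*(k)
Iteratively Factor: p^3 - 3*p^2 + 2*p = (p)*(p^2 - 3*p + 2) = p*(p - 2)*(p - 1)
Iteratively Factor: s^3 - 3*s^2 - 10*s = (s - 5)*(s^2 + 2*s) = s*(s - 5)*(s + 2)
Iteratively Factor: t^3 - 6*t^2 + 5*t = (t - 5)*(t^2 - t) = (t - 5)*(t - 1)*(t)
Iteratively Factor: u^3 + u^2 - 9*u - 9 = (u + 1)*(u^2 - 9) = (u + 1)*(u + 3)*(u - 3)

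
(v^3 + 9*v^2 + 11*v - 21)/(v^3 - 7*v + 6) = (v + 7)/(v - 2)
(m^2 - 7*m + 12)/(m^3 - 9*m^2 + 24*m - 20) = (m^2 - 7*m + 12)/(m^3 - 9*m^2 + 24*m - 20)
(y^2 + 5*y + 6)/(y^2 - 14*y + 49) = (y^2 + 5*y + 6)/(y^2 - 14*y + 49)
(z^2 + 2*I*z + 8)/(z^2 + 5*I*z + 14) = (z + 4*I)/(z + 7*I)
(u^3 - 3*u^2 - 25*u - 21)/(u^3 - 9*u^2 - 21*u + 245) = (u^2 + 4*u + 3)/(u^2 - 2*u - 35)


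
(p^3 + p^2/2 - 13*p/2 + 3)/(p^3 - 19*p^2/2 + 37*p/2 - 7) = (p + 3)/(p - 7)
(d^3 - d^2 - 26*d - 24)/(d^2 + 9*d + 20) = (d^2 - 5*d - 6)/(d + 5)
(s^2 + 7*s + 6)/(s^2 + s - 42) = (s^2 + 7*s + 6)/(s^2 + s - 42)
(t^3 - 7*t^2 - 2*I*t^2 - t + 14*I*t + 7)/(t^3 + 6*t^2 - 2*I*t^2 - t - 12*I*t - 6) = (t - 7)/(t + 6)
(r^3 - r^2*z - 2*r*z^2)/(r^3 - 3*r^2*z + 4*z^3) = r/(r - 2*z)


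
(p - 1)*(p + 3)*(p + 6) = p^3 + 8*p^2 + 9*p - 18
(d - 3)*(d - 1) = d^2 - 4*d + 3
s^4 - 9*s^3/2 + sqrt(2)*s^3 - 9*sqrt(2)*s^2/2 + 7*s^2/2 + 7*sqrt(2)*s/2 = s*(s - 7/2)*(s - 1)*(s + sqrt(2))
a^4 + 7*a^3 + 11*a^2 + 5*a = a*(a + 1)^2*(a + 5)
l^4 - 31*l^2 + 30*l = l*(l - 5)*(l - 1)*(l + 6)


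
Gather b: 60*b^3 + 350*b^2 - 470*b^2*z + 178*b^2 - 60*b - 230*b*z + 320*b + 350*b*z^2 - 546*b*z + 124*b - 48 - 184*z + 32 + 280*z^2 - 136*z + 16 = 60*b^3 + b^2*(528 - 470*z) + b*(350*z^2 - 776*z + 384) + 280*z^2 - 320*z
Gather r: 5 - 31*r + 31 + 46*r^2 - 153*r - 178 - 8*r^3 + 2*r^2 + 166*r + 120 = -8*r^3 + 48*r^2 - 18*r - 22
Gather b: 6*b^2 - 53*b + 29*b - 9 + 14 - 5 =6*b^2 - 24*b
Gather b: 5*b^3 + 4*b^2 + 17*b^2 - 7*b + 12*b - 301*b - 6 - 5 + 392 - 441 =5*b^3 + 21*b^2 - 296*b - 60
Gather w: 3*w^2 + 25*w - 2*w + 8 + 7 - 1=3*w^2 + 23*w + 14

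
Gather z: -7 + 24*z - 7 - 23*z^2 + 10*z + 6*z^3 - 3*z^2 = 6*z^3 - 26*z^2 + 34*z - 14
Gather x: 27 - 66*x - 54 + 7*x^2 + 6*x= 7*x^2 - 60*x - 27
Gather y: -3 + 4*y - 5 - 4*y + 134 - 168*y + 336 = 462 - 168*y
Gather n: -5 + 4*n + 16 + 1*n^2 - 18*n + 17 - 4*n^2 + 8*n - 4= -3*n^2 - 6*n + 24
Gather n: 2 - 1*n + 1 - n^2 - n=-n^2 - 2*n + 3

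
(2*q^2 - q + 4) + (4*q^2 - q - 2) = 6*q^2 - 2*q + 2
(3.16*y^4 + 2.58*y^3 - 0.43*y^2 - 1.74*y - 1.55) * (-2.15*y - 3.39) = -6.794*y^5 - 16.2594*y^4 - 7.8217*y^3 + 5.1987*y^2 + 9.2311*y + 5.2545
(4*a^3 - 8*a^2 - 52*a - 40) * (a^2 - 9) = 4*a^5 - 8*a^4 - 88*a^3 + 32*a^2 + 468*a + 360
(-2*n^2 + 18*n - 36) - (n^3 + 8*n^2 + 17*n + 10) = -n^3 - 10*n^2 + n - 46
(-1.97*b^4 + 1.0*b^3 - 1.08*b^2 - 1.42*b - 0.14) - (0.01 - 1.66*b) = -1.97*b^4 + 1.0*b^3 - 1.08*b^2 + 0.24*b - 0.15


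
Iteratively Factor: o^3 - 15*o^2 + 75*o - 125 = (o - 5)*(o^2 - 10*o + 25) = (o - 5)^2*(o - 5)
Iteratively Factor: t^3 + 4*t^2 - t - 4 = (t + 1)*(t^2 + 3*t - 4) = (t + 1)*(t + 4)*(t - 1)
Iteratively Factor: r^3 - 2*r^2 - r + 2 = (r - 2)*(r^2 - 1) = (r - 2)*(r - 1)*(r + 1)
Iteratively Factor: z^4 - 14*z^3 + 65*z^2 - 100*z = (z)*(z^3 - 14*z^2 + 65*z - 100) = z*(z - 5)*(z^2 - 9*z + 20) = z*(z - 5)*(z - 4)*(z - 5)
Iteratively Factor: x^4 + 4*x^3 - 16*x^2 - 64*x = (x - 4)*(x^3 + 8*x^2 + 16*x) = (x - 4)*(x + 4)*(x^2 + 4*x) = (x - 4)*(x + 4)^2*(x)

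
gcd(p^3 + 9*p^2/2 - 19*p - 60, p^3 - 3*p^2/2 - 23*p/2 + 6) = p - 4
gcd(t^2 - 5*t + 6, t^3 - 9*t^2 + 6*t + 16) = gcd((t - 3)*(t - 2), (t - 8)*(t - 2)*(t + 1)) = t - 2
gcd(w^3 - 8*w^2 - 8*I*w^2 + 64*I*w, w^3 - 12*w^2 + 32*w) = w^2 - 8*w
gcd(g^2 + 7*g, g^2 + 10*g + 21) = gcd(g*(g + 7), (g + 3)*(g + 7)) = g + 7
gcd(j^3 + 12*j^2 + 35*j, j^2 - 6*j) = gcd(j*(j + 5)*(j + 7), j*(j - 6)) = j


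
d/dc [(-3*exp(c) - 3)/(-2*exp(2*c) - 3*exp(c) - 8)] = 3*(-(exp(c) + 1)*(4*exp(c) + 3) + 2*exp(2*c) + 3*exp(c) + 8)*exp(c)/(2*exp(2*c) + 3*exp(c) + 8)^2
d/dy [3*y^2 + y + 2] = 6*y + 1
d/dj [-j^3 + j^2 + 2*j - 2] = -3*j^2 + 2*j + 2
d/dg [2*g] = 2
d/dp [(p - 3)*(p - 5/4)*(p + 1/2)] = 3*p^2 - 15*p/2 + 13/8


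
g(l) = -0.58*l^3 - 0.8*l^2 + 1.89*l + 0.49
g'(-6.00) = -51.15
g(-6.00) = 85.63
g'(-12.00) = -229.47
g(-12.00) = 864.85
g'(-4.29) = -23.27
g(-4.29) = 23.45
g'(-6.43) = -59.76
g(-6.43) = 109.45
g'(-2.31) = -3.70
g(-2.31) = -1.00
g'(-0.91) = 1.91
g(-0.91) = -1.46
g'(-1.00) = 1.75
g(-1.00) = -1.62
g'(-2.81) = -7.35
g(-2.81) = 1.73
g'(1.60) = -5.12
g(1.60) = -0.91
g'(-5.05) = -34.40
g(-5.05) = 45.24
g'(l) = -1.74*l^2 - 1.6*l + 1.89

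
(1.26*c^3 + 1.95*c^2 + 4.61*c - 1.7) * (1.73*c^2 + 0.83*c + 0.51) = 2.1798*c^5 + 4.4193*c^4 + 10.2364*c^3 + 1.8798*c^2 + 0.9401*c - 0.867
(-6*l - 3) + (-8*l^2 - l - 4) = -8*l^2 - 7*l - 7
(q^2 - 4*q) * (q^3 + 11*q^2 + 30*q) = q^5 + 7*q^4 - 14*q^3 - 120*q^2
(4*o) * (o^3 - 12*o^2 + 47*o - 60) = 4*o^4 - 48*o^3 + 188*o^2 - 240*o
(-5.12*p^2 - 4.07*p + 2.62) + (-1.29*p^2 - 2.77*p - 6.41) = -6.41*p^2 - 6.84*p - 3.79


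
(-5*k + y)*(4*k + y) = -20*k^2 - k*y + y^2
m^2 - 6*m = m*(m - 6)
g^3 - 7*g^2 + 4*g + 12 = (g - 6)*(g - 2)*(g + 1)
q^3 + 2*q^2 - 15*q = q*(q - 3)*(q + 5)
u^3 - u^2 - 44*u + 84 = (u - 6)*(u - 2)*(u + 7)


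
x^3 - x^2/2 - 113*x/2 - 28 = (x - 8)*(x + 1/2)*(x + 7)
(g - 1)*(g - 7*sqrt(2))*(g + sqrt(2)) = g^3 - 6*sqrt(2)*g^2 - g^2 - 14*g + 6*sqrt(2)*g + 14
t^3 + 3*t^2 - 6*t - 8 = (t - 2)*(t + 1)*(t + 4)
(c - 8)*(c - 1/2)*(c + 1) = c^3 - 15*c^2/2 - 9*c/2 + 4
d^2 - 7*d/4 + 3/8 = (d - 3/2)*(d - 1/4)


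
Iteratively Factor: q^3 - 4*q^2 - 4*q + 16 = (q - 2)*(q^2 - 2*q - 8) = (q - 4)*(q - 2)*(q + 2)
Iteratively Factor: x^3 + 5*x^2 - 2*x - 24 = (x + 4)*(x^2 + x - 6) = (x - 2)*(x + 4)*(x + 3)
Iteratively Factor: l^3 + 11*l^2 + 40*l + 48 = (l + 3)*(l^2 + 8*l + 16) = (l + 3)*(l + 4)*(l + 4)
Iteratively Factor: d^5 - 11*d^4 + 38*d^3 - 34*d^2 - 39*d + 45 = (d + 1)*(d^4 - 12*d^3 + 50*d^2 - 84*d + 45) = (d - 5)*(d + 1)*(d^3 - 7*d^2 + 15*d - 9) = (d - 5)*(d - 3)*(d + 1)*(d^2 - 4*d + 3) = (d - 5)*(d - 3)^2*(d + 1)*(d - 1)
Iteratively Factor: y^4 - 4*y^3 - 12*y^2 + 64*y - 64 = (y - 4)*(y^3 - 12*y + 16) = (y - 4)*(y + 4)*(y^2 - 4*y + 4) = (y - 4)*(y - 2)*(y + 4)*(y - 2)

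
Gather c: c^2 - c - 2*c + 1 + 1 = c^2 - 3*c + 2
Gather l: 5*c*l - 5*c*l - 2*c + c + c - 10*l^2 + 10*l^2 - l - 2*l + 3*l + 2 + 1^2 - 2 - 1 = 0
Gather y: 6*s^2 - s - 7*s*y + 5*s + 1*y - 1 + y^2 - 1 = 6*s^2 + 4*s + y^2 + y*(1 - 7*s) - 2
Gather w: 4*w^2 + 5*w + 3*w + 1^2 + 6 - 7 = 4*w^2 + 8*w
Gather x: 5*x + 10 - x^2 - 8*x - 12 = -x^2 - 3*x - 2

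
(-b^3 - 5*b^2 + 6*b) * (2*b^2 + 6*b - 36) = -2*b^5 - 16*b^4 + 18*b^3 + 216*b^2 - 216*b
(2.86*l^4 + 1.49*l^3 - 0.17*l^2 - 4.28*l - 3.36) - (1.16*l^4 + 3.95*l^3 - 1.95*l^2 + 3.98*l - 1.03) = 1.7*l^4 - 2.46*l^3 + 1.78*l^2 - 8.26*l - 2.33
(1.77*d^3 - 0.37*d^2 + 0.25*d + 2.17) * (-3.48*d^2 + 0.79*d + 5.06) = -6.1596*d^5 + 2.6859*d^4 + 7.7939*d^3 - 9.2263*d^2 + 2.9793*d + 10.9802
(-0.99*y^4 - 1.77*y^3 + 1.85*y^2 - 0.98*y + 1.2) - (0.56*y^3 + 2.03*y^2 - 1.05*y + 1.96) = -0.99*y^4 - 2.33*y^3 - 0.18*y^2 + 0.0700000000000001*y - 0.76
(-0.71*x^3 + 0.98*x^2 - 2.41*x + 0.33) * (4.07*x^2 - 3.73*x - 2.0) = -2.8897*x^5 + 6.6369*x^4 - 12.0441*x^3 + 8.3724*x^2 + 3.5891*x - 0.66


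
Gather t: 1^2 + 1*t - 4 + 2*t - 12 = 3*t - 15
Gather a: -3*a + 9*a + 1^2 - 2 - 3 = 6*a - 4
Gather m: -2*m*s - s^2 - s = -2*m*s - s^2 - s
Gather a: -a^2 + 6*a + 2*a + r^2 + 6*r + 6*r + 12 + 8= -a^2 + 8*a + r^2 + 12*r + 20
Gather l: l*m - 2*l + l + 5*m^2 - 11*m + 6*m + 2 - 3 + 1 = l*(m - 1) + 5*m^2 - 5*m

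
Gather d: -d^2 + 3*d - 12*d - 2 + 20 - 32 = -d^2 - 9*d - 14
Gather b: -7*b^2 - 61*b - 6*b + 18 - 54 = -7*b^2 - 67*b - 36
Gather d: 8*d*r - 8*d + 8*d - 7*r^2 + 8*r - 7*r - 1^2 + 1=8*d*r - 7*r^2 + r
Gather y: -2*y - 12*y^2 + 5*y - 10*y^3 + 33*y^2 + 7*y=-10*y^3 + 21*y^2 + 10*y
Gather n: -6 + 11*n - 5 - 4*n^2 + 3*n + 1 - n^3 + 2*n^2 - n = -n^3 - 2*n^2 + 13*n - 10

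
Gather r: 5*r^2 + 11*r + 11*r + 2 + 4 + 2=5*r^2 + 22*r + 8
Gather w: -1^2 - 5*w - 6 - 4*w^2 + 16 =-4*w^2 - 5*w + 9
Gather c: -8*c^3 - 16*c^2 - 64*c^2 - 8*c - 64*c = -8*c^3 - 80*c^2 - 72*c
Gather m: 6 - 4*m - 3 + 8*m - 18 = 4*m - 15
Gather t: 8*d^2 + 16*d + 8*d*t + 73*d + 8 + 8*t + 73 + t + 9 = 8*d^2 + 89*d + t*(8*d + 9) + 90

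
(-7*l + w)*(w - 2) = -7*l*w + 14*l + w^2 - 2*w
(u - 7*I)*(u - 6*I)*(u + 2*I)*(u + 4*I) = u^4 - 7*I*u^3 + 28*u^2 - 148*I*u + 336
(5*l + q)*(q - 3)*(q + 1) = 5*l*q^2 - 10*l*q - 15*l + q^3 - 2*q^2 - 3*q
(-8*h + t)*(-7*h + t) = 56*h^2 - 15*h*t + t^2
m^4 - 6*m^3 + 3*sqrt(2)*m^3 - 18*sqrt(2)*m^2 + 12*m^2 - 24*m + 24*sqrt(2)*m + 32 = (m - 4)*(m - 2)*(m + sqrt(2))*(m + 2*sqrt(2))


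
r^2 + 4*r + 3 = (r + 1)*(r + 3)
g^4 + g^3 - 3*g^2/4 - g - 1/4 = (g - 1)*(g + 1/2)^2*(g + 1)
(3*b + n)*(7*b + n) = 21*b^2 + 10*b*n + n^2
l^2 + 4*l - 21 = (l - 3)*(l + 7)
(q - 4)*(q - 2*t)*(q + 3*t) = q^3 + q^2*t - 4*q^2 - 6*q*t^2 - 4*q*t + 24*t^2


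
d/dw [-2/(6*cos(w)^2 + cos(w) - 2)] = -2*(12*cos(w) + 1)*sin(w)/(6*cos(w)^2 + cos(w) - 2)^2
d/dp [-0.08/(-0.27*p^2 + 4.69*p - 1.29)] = (0.3752 - 0.0432*p)/(0.27*p^2 - 4.69*p + 1.29)^2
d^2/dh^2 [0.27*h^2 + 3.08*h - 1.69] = 0.540000000000000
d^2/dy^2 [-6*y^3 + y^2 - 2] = 2 - 36*y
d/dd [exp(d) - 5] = exp(d)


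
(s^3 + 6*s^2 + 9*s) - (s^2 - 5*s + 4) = s^3 + 5*s^2 + 14*s - 4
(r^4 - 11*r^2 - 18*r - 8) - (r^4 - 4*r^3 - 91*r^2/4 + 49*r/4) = 4*r^3 + 47*r^2/4 - 121*r/4 - 8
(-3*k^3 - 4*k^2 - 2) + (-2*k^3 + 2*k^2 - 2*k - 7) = -5*k^3 - 2*k^2 - 2*k - 9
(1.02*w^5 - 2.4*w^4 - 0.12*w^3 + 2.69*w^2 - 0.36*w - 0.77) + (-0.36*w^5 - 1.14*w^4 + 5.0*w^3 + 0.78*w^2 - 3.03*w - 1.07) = 0.66*w^5 - 3.54*w^4 + 4.88*w^3 + 3.47*w^2 - 3.39*w - 1.84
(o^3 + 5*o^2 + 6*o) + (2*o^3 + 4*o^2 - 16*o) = 3*o^3 + 9*o^2 - 10*o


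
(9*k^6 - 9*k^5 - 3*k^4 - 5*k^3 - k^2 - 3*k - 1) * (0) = 0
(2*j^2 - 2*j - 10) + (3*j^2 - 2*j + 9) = 5*j^2 - 4*j - 1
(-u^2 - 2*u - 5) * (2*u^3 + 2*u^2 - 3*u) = -2*u^5 - 6*u^4 - 11*u^3 - 4*u^2 + 15*u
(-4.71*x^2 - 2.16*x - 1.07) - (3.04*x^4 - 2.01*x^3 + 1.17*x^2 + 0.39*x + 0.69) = -3.04*x^4 + 2.01*x^3 - 5.88*x^2 - 2.55*x - 1.76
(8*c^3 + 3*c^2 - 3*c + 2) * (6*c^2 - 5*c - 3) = 48*c^5 - 22*c^4 - 57*c^3 + 18*c^2 - c - 6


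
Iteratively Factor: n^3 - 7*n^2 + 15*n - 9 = (n - 1)*(n^2 - 6*n + 9) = (n - 3)*(n - 1)*(n - 3)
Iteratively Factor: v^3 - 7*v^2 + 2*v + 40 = (v - 4)*(v^2 - 3*v - 10) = (v - 5)*(v - 4)*(v + 2)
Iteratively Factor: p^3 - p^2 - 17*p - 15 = (p + 3)*(p^2 - 4*p - 5) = (p + 1)*(p + 3)*(p - 5)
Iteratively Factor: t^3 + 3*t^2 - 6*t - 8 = (t + 1)*(t^2 + 2*t - 8) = (t - 2)*(t + 1)*(t + 4)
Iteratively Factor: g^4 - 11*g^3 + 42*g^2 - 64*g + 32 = (g - 4)*(g^3 - 7*g^2 + 14*g - 8) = (g - 4)*(g - 2)*(g^2 - 5*g + 4) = (g - 4)*(g - 2)*(g - 1)*(g - 4)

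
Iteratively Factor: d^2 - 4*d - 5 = (d + 1)*(d - 5)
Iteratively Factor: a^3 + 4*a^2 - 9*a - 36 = (a + 4)*(a^2 - 9) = (a - 3)*(a + 4)*(a + 3)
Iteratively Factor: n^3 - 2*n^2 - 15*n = (n + 3)*(n^2 - 5*n) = (n - 5)*(n + 3)*(n)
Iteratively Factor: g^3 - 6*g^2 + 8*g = (g - 4)*(g^2 - 2*g) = (g - 4)*(g - 2)*(g)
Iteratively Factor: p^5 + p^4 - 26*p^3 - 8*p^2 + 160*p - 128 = (p + 4)*(p^4 - 3*p^3 - 14*p^2 + 48*p - 32) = (p - 1)*(p + 4)*(p^3 - 2*p^2 - 16*p + 32) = (p - 1)*(p + 4)^2*(p^2 - 6*p + 8) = (p - 2)*(p - 1)*(p + 4)^2*(p - 4)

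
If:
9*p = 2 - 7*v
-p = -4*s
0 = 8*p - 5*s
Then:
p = 0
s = 0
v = 2/7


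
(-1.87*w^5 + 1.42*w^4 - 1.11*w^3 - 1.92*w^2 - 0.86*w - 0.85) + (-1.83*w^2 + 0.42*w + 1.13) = -1.87*w^5 + 1.42*w^4 - 1.11*w^3 - 3.75*w^2 - 0.44*w + 0.28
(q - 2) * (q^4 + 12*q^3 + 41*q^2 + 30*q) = q^5 + 10*q^4 + 17*q^3 - 52*q^2 - 60*q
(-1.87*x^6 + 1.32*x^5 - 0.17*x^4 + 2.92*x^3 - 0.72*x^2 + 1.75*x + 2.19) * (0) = 0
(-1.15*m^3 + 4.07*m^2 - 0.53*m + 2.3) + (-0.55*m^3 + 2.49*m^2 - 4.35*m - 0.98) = -1.7*m^3 + 6.56*m^2 - 4.88*m + 1.32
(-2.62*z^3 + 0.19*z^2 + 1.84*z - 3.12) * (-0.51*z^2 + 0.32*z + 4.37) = 1.3362*z^5 - 0.9353*z^4 - 12.327*z^3 + 3.0103*z^2 + 7.0424*z - 13.6344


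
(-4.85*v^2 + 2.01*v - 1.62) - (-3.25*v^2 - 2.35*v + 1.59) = -1.6*v^2 + 4.36*v - 3.21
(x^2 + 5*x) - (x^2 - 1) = 5*x + 1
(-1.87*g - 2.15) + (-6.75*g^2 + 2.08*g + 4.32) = -6.75*g^2 + 0.21*g + 2.17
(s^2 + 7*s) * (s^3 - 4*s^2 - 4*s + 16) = s^5 + 3*s^4 - 32*s^3 - 12*s^2 + 112*s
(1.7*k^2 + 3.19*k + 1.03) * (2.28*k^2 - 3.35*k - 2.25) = 3.876*k^4 + 1.5782*k^3 - 12.1631*k^2 - 10.628*k - 2.3175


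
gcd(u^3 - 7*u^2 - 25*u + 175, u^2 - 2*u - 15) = u - 5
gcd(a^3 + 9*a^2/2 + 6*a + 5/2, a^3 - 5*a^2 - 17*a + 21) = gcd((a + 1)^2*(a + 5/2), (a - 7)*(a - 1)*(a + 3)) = 1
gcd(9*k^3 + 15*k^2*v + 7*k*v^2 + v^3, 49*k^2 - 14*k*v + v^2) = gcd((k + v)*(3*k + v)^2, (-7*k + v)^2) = 1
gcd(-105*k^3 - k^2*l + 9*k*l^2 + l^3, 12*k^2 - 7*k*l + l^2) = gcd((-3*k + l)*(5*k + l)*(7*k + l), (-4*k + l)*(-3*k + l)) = 3*k - l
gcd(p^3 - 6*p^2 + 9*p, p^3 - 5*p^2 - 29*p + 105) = p - 3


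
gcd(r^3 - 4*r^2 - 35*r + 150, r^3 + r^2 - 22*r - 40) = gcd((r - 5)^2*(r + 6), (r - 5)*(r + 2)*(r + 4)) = r - 5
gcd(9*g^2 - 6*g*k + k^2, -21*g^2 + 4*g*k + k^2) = 3*g - k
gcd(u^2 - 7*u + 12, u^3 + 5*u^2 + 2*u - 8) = 1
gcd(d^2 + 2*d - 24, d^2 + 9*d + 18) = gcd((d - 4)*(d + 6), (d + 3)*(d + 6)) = d + 6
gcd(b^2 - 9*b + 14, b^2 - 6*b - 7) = b - 7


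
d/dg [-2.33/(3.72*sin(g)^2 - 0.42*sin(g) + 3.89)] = (17.3352*sin(g) - 0.9786)*cos(g)/(3.72*sin(g)^2 - 0.42*sin(g) + 3.89)^2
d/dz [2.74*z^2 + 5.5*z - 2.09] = 5.48*z + 5.5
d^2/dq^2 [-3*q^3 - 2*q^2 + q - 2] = -18*q - 4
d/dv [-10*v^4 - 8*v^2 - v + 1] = -40*v^3 - 16*v - 1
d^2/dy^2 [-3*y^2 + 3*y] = -6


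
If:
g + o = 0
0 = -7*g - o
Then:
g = 0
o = 0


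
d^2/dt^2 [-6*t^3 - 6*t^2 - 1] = -36*t - 12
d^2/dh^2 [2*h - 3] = 0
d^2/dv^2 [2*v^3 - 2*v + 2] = 12*v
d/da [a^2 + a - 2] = 2*a + 1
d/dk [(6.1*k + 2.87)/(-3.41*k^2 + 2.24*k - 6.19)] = (20.801*k^2 + 19.5734*k - 44.1878)/(11.6281*k^4 - 15.2768*k^3 + 47.2334*k^2 - 27.7312*k + 38.3161)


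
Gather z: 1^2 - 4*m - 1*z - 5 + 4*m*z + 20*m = 16*m + z*(4*m - 1) - 4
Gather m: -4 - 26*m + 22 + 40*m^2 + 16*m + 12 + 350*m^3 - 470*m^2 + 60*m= 350*m^3 - 430*m^2 + 50*m + 30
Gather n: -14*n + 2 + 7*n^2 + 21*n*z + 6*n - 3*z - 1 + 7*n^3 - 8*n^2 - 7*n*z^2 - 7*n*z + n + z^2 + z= 7*n^3 - n^2 + n*(-7*z^2 + 14*z - 7) + z^2 - 2*z + 1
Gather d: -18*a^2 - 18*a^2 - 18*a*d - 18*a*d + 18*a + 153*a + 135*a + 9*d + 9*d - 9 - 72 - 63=-36*a^2 + 306*a + d*(18 - 36*a) - 144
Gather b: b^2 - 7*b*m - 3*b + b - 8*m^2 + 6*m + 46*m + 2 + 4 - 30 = b^2 + b*(-7*m - 2) - 8*m^2 + 52*m - 24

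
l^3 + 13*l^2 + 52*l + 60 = (l + 2)*(l + 5)*(l + 6)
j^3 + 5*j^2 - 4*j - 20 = (j - 2)*(j + 2)*(j + 5)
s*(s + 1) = s^2 + s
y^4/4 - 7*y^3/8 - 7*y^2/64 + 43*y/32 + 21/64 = (y/4 + 1/4)*(y - 3)*(y - 7/4)*(y + 1/4)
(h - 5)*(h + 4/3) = h^2 - 11*h/3 - 20/3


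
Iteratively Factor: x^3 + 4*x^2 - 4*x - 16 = (x + 2)*(x^2 + 2*x - 8) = (x + 2)*(x + 4)*(x - 2)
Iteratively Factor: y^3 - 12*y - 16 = (y + 2)*(y^2 - 2*y - 8) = (y - 4)*(y + 2)*(y + 2)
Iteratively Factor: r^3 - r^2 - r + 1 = (r - 1)*(r^2 - 1) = (r - 1)*(r + 1)*(r - 1)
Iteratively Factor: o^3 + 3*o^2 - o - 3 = (o + 3)*(o^2 - 1) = (o + 1)*(o + 3)*(o - 1)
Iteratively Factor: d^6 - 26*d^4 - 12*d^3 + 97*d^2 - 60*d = (d - 1)*(d^5 + d^4 - 25*d^3 - 37*d^2 + 60*d) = (d - 1)*(d + 4)*(d^4 - 3*d^3 - 13*d^2 + 15*d) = (d - 5)*(d - 1)*(d + 4)*(d^3 + 2*d^2 - 3*d) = (d - 5)*(d - 1)*(d + 3)*(d + 4)*(d^2 - d) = d*(d - 5)*(d - 1)*(d + 3)*(d + 4)*(d - 1)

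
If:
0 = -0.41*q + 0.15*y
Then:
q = 0.365853658536585*y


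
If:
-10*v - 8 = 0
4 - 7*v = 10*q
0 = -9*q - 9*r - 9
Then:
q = 24/25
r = -49/25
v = -4/5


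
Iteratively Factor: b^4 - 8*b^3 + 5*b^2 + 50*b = (b + 2)*(b^3 - 10*b^2 + 25*b) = (b - 5)*(b + 2)*(b^2 - 5*b) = b*(b - 5)*(b + 2)*(b - 5)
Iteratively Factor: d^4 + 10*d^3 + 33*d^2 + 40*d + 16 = (d + 1)*(d^3 + 9*d^2 + 24*d + 16) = (d + 1)*(d + 4)*(d^2 + 5*d + 4) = (d + 1)^2*(d + 4)*(d + 4)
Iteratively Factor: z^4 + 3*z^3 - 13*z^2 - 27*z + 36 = (z + 3)*(z^3 - 13*z + 12) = (z + 3)*(z + 4)*(z^2 - 4*z + 3) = (z - 3)*(z + 3)*(z + 4)*(z - 1)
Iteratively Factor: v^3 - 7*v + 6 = (v - 1)*(v^2 + v - 6) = (v - 1)*(v + 3)*(v - 2)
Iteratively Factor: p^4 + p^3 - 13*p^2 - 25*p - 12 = (p + 1)*(p^3 - 13*p - 12) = (p + 1)^2*(p^2 - p - 12) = (p + 1)^2*(p + 3)*(p - 4)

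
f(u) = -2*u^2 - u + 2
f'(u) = -4*u - 1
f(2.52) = -13.22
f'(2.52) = -11.08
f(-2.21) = -5.56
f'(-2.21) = 7.84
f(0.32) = 1.48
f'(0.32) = -2.28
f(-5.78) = -59.04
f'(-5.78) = 22.12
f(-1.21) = 0.28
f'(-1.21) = 3.84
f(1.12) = -1.63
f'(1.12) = -5.48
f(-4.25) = -29.88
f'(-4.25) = 16.00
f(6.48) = -88.46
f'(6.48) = -26.92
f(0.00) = 2.00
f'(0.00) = -1.00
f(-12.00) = -274.00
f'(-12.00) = 47.00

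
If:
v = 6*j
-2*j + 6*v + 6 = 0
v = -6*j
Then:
No Solution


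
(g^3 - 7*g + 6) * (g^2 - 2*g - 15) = g^5 - 2*g^4 - 22*g^3 + 20*g^2 + 93*g - 90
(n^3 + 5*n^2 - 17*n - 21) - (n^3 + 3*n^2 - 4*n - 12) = 2*n^2 - 13*n - 9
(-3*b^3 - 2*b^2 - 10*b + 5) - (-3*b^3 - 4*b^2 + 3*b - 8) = 2*b^2 - 13*b + 13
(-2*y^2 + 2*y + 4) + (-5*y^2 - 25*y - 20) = -7*y^2 - 23*y - 16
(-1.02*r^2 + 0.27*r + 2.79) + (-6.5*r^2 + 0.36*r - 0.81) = -7.52*r^2 + 0.63*r + 1.98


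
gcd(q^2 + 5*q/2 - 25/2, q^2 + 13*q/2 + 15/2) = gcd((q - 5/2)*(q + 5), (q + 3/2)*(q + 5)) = q + 5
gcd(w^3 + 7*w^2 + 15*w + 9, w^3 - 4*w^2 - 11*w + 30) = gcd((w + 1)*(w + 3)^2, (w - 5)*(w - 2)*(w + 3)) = w + 3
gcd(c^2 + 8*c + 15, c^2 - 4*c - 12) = 1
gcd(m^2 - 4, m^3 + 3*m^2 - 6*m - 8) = m - 2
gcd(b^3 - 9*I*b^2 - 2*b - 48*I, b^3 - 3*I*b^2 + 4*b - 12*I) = b^2 - I*b + 6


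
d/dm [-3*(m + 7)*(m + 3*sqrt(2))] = -6*m - 21 - 9*sqrt(2)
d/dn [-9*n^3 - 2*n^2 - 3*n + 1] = -27*n^2 - 4*n - 3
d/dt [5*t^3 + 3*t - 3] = 15*t^2 + 3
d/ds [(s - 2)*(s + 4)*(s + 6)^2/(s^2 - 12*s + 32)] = 2*(s^5 - 11*s^4 - 104*s^3 + 372*s^2 + 1952*s - 2112)/(s^4 - 24*s^3 + 208*s^2 - 768*s + 1024)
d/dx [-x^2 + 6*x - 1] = 6 - 2*x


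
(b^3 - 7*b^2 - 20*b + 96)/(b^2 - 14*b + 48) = (b^2 + b - 12)/(b - 6)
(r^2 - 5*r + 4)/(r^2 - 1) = (r - 4)/(r + 1)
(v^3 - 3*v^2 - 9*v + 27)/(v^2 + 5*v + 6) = (v^2 - 6*v + 9)/(v + 2)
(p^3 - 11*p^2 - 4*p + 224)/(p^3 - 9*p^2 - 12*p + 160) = (p - 7)/(p - 5)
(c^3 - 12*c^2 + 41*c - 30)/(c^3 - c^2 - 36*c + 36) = (c - 5)/(c + 6)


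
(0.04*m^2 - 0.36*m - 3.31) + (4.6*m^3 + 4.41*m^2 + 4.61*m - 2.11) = 4.6*m^3 + 4.45*m^2 + 4.25*m - 5.42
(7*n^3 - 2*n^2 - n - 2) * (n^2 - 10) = 7*n^5 - 2*n^4 - 71*n^3 + 18*n^2 + 10*n + 20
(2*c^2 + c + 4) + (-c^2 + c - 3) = c^2 + 2*c + 1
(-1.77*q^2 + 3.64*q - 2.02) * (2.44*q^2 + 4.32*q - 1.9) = -4.3188*q^4 + 1.2352*q^3 + 14.159*q^2 - 15.6424*q + 3.838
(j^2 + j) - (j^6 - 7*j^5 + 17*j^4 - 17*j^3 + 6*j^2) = -j^6 + 7*j^5 - 17*j^4 + 17*j^3 - 5*j^2 + j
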